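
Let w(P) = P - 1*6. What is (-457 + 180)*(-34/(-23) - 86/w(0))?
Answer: -302207/69 ≈ -4379.8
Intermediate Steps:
w(P) = -6 + P (w(P) = P - 6 = -6 + P)
(-457 + 180)*(-34/(-23) - 86/w(0)) = (-457 + 180)*(-34/(-23) - 86/(-6 + 0)) = -277*(-34*(-1/23) - 86/(-6)) = -277*(34/23 - 86*(-1/6)) = -277*(34/23 + 43/3) = -277*1091/69 = -302207/69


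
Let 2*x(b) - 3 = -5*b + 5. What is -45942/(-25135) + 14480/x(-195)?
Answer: 773070586/24707705 ≈ 31.289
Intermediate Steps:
x(b) = 4 - 5*b/2 (x(b) = 3/2 + (-5*b + 5)/2 = 3/2 + (5 - 5*b)/2 = 3/2 + (5/2 - 5*b/2) = 4 - 5*b/2)
-45942/(-25135) + 14480/x(-195) = -45942/(-25135) + 14480/(4 - 5/2*(-195)) = -45942*(-1/25135) + 14480/(4 + 975/2) = 45942/25135 + 14480/(983/2) = 45942/25135 + 14480*(2/983) = 45942/25135 + 28960/983 = 773070586/24707705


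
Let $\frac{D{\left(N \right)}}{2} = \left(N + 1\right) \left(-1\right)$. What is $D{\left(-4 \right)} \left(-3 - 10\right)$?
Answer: $-78$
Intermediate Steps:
$D{\left(N \right)} = -2 - 2 N$ ($D{\left(N \right)} = 2 \left(N + 1\right) \left(-1\right) = 2 \left(1 + N\right) \left(-1\right) = 2 \left(-1 - N\right) = -2 - 2 N$)
$D{\left(-4 \right)} \left(-3 - 10\right) = \left(-2 - -8\right) \left(-3 - 10\right) = \left(-2 + 8\right) \left(-13\right) = 6 \left(-13\right) = -78$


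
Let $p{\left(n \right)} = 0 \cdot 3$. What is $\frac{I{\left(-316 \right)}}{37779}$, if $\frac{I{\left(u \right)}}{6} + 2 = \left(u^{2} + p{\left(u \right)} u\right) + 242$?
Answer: $\frac{200192}{12593} \approx 15.897$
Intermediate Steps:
$p{\left(n \right)} = 0$
$I{\left(u \right)} = 1440 + 6 u^{2}$ ($I{\left(u \right)} = -12 + 6 \left(\left(u^{2} + 0 u\right) + 242\right) = -12 + 6 \left(\left(u^{2} + 0\right) + 242\right) = -12 + 6 \left(u^{2} + 242\right) = -12 + 6 \left(242 + u^{2}\right) = -12 + \left(1452 + 6 u^{2}\right) = 1440 + 6 u^{2}$)
$\frac{I{\left(-316 \right)}}{37779} = \frac{1440 + 6 \left(-316\right)^{2}}{37779} = \left(1440 + 6 \cdot 99856\right) \frac{1}{37779} = \left(1440 + 599136\right) \frac{1}{37779} = 600576 \cdot \frac{1}{37779} = \frac{200192}{12593}$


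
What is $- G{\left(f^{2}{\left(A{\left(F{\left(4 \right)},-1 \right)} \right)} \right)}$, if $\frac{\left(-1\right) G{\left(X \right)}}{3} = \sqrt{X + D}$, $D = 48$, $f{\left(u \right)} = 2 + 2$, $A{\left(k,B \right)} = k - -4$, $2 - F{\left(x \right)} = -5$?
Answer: $24$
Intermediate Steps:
$F{\left(x \right)} = 7$ ($F{\left(x \right)} = 2 - -5 = 2 + 5 = 7$)
$A{\left(k,B \right)} = 4 + k$ ($A{\left(k,B \right)} = k + 4 = 4 + k$)
$f{\left(u \right)} = 4$
$G{\left(X \right)} = - 3 \sqrt{48 + X}$ ($G{\left(X \right)} = - 3 \sqrt{X + 48} = - 3 \sqrt{48 + X}$)
$- G{\left(f^{2}{\left(A{\left(F{\left(4 \right)},-1 \right)} \right)} \right)} = - \left(-3\right) \sqrt{48 + 4^{2}} = - \left(-3\right) \sqrt{48 + 16} = - \left(-3\right) \sqrt{64} = - \left(-3\right) 8 = \left(-1\right) \left(-24\right) = 24$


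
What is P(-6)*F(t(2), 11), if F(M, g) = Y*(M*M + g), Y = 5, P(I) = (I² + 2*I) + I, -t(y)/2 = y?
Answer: 2430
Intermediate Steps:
t(y) = -2*y
P(I) = I² + 3*I
F(M, g) = 5*g + 5*M² (F(M, g) = 5*(M*M + g) = 5*(M² + g) = 5*(g + M²) = 5*g + 5*M²)
P(-6)*F(t(2), 11) = (-6*(3 - 6))*(5*11 + 5*(-2*2)²) = (-6*(-3))*(55 + 5*(-4)²) = 18*(55 + 5*16) = 18*(55 + 80) = 18*135 = 2430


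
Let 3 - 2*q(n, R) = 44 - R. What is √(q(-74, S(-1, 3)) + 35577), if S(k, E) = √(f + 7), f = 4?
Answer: √(142226 + 2*√11)/2 ≈ 188.57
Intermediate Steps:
S(k, E) = √11 (S(k, E) = √(4 + 7) = √11)
q(n, R) = -41/2 + R/2 (q(n, R) = 3/2 - (44 - R)/2 = 3/2 + (-22 + R/2) = -41/2 + R/2)
√(q(-74, S(-1, 3)) + 35577) = √((-41/2 + √11/2) + 35577) = √(71113/2 + √11/2)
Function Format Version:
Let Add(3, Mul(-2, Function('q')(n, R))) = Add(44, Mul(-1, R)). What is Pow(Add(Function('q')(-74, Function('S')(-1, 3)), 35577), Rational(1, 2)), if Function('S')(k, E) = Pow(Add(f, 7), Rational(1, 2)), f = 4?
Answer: Mul(Rational(1, 2), Pow(Add(142226, Mul(2, Pow(11, Rational(1, 2)))), Rational(1, 2))) ≈ 188.57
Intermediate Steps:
Function('S')(k, E) = Pow(11, Rational(1, 2)) (Function('S')(k, E) = Pow(Add(4, 7), Rational(1, 2)) = Pow(11, Rational(1, 2)))
Function('q')(n, R) = Add(Rational(-41, 2), Mul(Rational(1, 2), R)) (Function('q')(n, R) = Add(Rational(3, 2), Mul(Rational(-1, 2), Add(44, Mul(-1, R)))) = Add(Rational(3, 2), Add(-22, Mul(Rational(1, 2), R))) = Add(Rational(-41, 2), Mul(Rational(1, 2), R)))
Pow(Add(Function('q')(-74, Function('S')(-1, 3)), 35577), Rational(1, 2)) = Pow(Add(Add(Rational(-41, 2), Mul(Rational(1, 2), Pow(11, Rational(1, 2)))), 35577), Rational(1, 2)) = Pow(Add(Rational(71113, 2), Mul(Rational(1, 2), Pow(11, Rational(1, 2)))), Rational(1, 2))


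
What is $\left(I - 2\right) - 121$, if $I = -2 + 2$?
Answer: $-123$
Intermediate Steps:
$I = 0$
$\left(I - 2\right) - 121 = \left(0 - 2\right) - 121 = -2 - 121 = -123$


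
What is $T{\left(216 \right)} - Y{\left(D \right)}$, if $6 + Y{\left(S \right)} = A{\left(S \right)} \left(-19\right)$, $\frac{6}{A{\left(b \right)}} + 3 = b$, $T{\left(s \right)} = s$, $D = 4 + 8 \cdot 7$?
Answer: $224$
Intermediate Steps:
$D = 60$ ($D = 4 + 56 = 60$)
$A{\left(b \right)} = \frac{6}{-3 + b}$
$Y{\left(S \right)} = -6 - \frac{114}{-3 + S}$ ($Y{\left(S \right)} = -6 + \frac{6}{-3 + S} \left(-19\right) = -6 - \frac{114}{-3 + S}$)
$T{\left(216 \right)} - Y{\left(D \right)} = 216 - \frac{6 \left(-16 - 60\right)}{-3 + 60} = 216 - \frac{6 \left(-16 - 60\right)}{57} = 216 - 6 \cdot \frac{1}{57} \left(-76\right) = 216 - -8 = 216 + 8 = 224$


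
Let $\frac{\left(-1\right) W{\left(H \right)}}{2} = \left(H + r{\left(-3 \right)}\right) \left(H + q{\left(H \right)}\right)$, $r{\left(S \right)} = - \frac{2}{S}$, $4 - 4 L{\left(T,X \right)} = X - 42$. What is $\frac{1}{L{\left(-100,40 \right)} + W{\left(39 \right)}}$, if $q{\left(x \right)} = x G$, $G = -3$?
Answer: $\frac{2}{12379} \approx 0.00016156$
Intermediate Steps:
$L{\left(T,X \right)} = \frac{23}{2} - \frac{X}{4}$ ($L{\left(T,X \right)} = 1 - \frac{X - 42}{4} = 1 - \frac{-42 + X}{4} = 1 - \left(- \frac{21}{2} + \frac{X}{4}\right) = \frac{23}{2} - \frac{X}{4}$)
$q{\left(x \right)} = - 3 x$ ($q{\left(x \right)} = x \left(-3\right) = - 3 x$)
$W{\left(H \right)} = 4 H \left(\frac{2}{3} + H\right)$ ($W{\left(H \right)} = - 2 \left(H - \frac{2}{-3}\right) \left(H - 3 H\right) = - 2 \left(H - - \frac{2}{3}\right) \left(- 2 H\right) = - 2 \left(H + \frac{2}{3}\right) \left(- 2 H\right) = - 2 \left(\frac{2}{3} + H\right) \left(- 2 H\right) = - 2 \left(- 2 H \left(\frac{2}{3} + H\right)\right) = 4 H \left(\frac{2}{3} + H\right)$)
$\frac{1}{L{\left(-100,40 \right)} + W{\left(39 \right)}} = \frac{1}{\left(\frac{23}{2} - 10\right) + \frac{4}{3} \cdot 39 \left(2 + 3 \cdot 39\right)} = \frac{1}{\left(\frac{23}{2} - 10\right) + \frac{4}{3} \cdot 39 \left(2 + 117\right)} = \frac{1}{\frac{3}{2} + \frac{4}{3} \cdot 39 \cdot 119} = \frac{1}{\frac{3}{2} + 6188} = \frac{1}{\frac{12379}{2}} = \frac{2}{12379}$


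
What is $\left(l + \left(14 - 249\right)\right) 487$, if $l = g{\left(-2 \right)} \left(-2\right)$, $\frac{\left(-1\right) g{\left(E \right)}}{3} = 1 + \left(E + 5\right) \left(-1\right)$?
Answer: $-120289$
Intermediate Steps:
$g{\left(E \right)} = 12 + 3 E$ ($g{\left(E \right)} = - 3 \left(1 + \left(E + 5\right) \left(-1\right)\right) = - 3 \left(1 + \left(5 + E\right) \left(-1\right)\right) = - 3 \left(1 - \left(5 + E\right)\right) = - 3 \left(-4 - E\right) = 12 + 3 E$)
$l = -12$ ($l = \left(12 + 3 \left(-2\right)\right) \left(-2\right) = \left(12 - 6\right) \left(-2\right) = 6 \left(-2\right) = -12$)
$\left(l + \left(14 - 249\right)\right) 487 = \left(-12 + \left(14 - 249\right)\right) 487 = \left(-12 - 235\right) 487 = \left(-247\right) 487 = -120289$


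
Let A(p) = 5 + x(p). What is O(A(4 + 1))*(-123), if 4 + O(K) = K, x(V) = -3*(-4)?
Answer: -1599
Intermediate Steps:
x(V) = 12
A(p) = 17 (A(p) = 5 + 12 = 17)
O(K) = -4 + K
O(A(4 + 1))*(-123) = (-4 + 17)*(-123) = 13*(-123) = -1599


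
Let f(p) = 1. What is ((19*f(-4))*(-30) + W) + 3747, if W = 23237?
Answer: 26414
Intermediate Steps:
((19*f(-4))*(-30) + W) + 3747 = ((19*1)*(-30) + 23237) + 3747 = (19*(-30) + 23237) + 3747 = (-570 + 23237) + 3747 = 22667 + 3747 = 26414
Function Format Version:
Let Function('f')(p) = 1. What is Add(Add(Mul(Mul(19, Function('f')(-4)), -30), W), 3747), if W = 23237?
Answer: 26414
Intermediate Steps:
Add(Add(Mul(Mul(19, Function('f')(-4)), -30), W), 3747) = Add(Add(Mul(Mul(19, 1), -30), 23237), 3747) = Add(Add(Mul(19, -30), 23237), 3747) = Add(Add(-570, 23237), 3747) = Add(22667, 3747) = 26414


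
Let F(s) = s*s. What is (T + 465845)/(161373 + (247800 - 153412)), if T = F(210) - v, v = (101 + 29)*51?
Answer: 503315/255761 ≈ 1.9679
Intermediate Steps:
v = 6630 (v = 130*51 = 6630)
F(s) = s²
T = 37470 (T = 210² - 1*6630 = 44100 - 6630 = 37470)
(T + 465845)/(161373 + (247800 - 153412)) = (37470 + 465845)/(161373 + (247800 - 153412)) = 503315/(161373 + 94388) = 503315/255761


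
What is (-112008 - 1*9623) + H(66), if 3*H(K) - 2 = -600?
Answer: -365491/3 ≈ -1.2183e+5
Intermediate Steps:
H(K) = -598/3 (H(K) = ⅔ + (⅓)*(-600) = ⅔ - 200 = -598/3)
(-112008 - 1*9623) + H(66) = (-112008 - 1*9623) - 598/3 = (-112008 - 9623) - 598/3 = -121631 - 598/3 = -365491/3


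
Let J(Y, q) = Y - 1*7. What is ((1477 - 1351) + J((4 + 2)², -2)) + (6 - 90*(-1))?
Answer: 251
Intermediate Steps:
J(Y, q) = -7 + Y (J(Y, q) = Y - 7 = -7 + Y)
((1477 - 1351) + J((4 + 2)², -2)) + (6 - 90*(-1)) = ((1477 - 1351) + (-7 + (4 + 2)²)) + (6 - 90*(-1)) = (126 + (-7 + 6²)) + (6 - 15*(-6)) = (126 + (-7 + 36)) + (6 + 90) = (126 + 29) + 96 = 155 + 96 = 251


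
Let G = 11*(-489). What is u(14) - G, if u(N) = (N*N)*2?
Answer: 5771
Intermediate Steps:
u(N) = 2*N**2 (u(N) = N**2*2 = 2*N**2)
G = -5379
u(14) - G = 2*14**2 - 1*(-5379) = 2*196 + 5379 = 392 + 5379 = 5771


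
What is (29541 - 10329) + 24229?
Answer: 43441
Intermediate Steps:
(29541 - 10329) + 24229 = 19212 + 24229 = 43441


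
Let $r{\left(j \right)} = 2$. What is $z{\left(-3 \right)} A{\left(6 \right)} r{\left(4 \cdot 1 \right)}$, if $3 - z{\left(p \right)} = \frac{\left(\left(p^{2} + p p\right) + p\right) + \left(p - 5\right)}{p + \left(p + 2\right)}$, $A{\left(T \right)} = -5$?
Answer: $- \frac{95}{2} \approx -47.5$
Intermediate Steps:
$z{\left(p \right)} = 3 - \frac{-5 + 2 p + 2 p^{2}}{2 + 2 p}$ ($z{\left(p \right)} = 3 - \frac{\left(\left(p^{2} + p p\right) + p\right) + \left(p - 5\right)}{p + \left(p + 2\right)} = 3 - \frac{\left(\left(p^{2} + p^{2}\right) + p\right) + \left(-5 + p\right)}{p + \left(2 + p\right)} = 3 - \frac{\left(2 p^{2} + p\right) + \left(-5 + p\right)}{2 + 2 p} = 3 - \frac{\left(p + 2 p^{2}\right) + \left(-5 + p\right)}{2 + 2 p} = 3 - \frac{-5 + 2 p + 2 p^{2}}{2 + 2 p}$)
$z{\left(-3 \right)} A{\left(6 \right)} r{\left(4 \cdot 1 \right)} = \frac{\frac{11}{2} - \left(-3\right)^{2} + 2 \left(-3\right)}{1 - 3} \left(-5\right) 2 = \frac{\frac{11}{2} - 9 - 6}{-2} \left(-5\right) 2 = - \frac{\frac{11}{2} - 9 - 6}{2} \left(-5\right) 2 = \left(- \frac{1}{2}\right) \left(- \frac{19}{2}\right) \left(-5\right) 2 = \frac{19}{4} \left(-5\right) 2 = \left(- \frac{95}{4}\right) 2 = - \frac{95}{2}$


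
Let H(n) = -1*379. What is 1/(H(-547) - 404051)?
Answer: -1/404430 ≈ -2.4726e-6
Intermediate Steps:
H(n) = -379
1/(H(-547) - 404051) = 1/(-379 - 404051) = 1/(-404430) = -1/404430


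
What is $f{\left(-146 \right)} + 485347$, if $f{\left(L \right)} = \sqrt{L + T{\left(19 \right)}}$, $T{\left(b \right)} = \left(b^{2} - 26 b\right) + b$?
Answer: $485347 + 2 i \sqrt{65} \approx 4.8535 \cdot 10^{5} + 16.125 i$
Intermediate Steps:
$T{\left(b \right)} = b^{2} - 25 b$
$f{\left(L \right)} = \sqrt{-114 + L}$ ($f{\left(L \right)} = \sqrt{L + 19 \left(-25 + 19\right)} = \sqrt{L + 19 \left(-6\right)} = \sqrt{L - 114} = \sqrt{-114 + L}$)
$f{\left(-146 \right)} + 485347 = \sqrt{-114 - 146} + 485347 = \sqrt{-260} + 485347 = 2 i \sqrt{65} + 485347 = 485347 + 2 i \sqrt{65}$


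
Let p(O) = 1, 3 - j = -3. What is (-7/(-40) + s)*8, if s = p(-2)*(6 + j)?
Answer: 487/5 ≈ 97.400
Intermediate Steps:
j = 6 (j = 3 - 1*(-3) = 3 + 3 = 6)
s = 12 (s = 1*(6 + 6) = 1*12 = 12)
(-7/(-40) + s)*8 = (-7/(-40) + 12)*8 = (-7*(-1/40) + 12)*8 = (7/40 + 12)*8 = (487/40)*8 = 487/5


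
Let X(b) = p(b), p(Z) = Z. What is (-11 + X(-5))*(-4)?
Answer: 64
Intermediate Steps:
X(b) = b
(-11 + X(-5))*(-4) = (-11 - 5)*(-4) = -16*(-4) = 64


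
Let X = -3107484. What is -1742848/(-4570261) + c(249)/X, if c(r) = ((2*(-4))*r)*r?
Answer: 9278693590/17152189533 ≈ 0.54096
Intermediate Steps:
c(r) = -8*r² (c(r) = (-8*r)*r = -8*r²)
-1742848/(-4570261) + c(249)/X = -1742848/(-4570261) - 8*249²/(-3107484) = -1742848*(-1/4570261) - 8*62001*(-1/3107484) = 75776/198707 - 496008*(-1/3107484) = 75776/198707 + 13778/86319 = 9278693590/17152189533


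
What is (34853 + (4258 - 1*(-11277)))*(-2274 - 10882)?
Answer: -662904528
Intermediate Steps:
(34853 + (4258 - 1*(-11277)))*(-2274 - 10882) = (34853 + (4258 + 11277))*(-13156) = (34853 + 15535)*(-13156) = 50388*(-13156) = -662904528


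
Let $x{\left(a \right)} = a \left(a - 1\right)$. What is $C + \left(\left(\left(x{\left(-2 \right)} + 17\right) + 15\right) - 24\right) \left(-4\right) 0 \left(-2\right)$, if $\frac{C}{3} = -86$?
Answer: $-258$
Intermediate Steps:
$x{\left(a \right)} = a \left(-1 + a\right)$
$C = -258$ ($C = 3 \left(-86\right) = -258$)
$C + \left(\left(\left(x{\left(-2 \right)} + 17\right) + 15\right) - 24\right) \left(-4\right) 0 \left(-2\right) = -258 + \left(\left(\left(- 2 \left(-1 - 2\right) + 17\right) + 15\right) - 24\right) \left(-4\right) 0 \left(-2\right) = -258 + \left(\left(\left(\left(-2\right) \left(-3\right) + 17\right) + 15\right) - 24\right) 0 \left(-2\right) = -258 + \left(\left(\left(6 + 17\right) + 15\right) - 24\right) 0 = -258 + \left(\left(23 + 15\right) - 24\right) 0 = -258 + \left(38 - 24\right) 0 = -258 + 14 \cdot 0 = -258 + 0 = -258$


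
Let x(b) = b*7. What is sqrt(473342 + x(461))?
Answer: sqrt(476569) ≈ 690.34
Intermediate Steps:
x(b) = 7*b
sqrt(473342 + x(461)) = sqrt(473342 + 7*461) = sqrt(473342 + 3227) = sqrt(476569)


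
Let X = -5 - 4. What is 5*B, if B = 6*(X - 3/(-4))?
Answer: -495/2 ≈ -247.50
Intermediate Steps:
X = -9
B = -99/2 (B = 6*(-9 - 3/(-4)) = 6*(-9 - 3*(-1/4)) = 6*(-9 + 3/4) = 6*(-33/4) = -99/2 ≈ -49.500)
5*B = 5*(-99/2) = -495/2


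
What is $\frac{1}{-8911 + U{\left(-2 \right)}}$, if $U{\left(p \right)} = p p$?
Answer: $- \frac{1}{8907} \approx -0.00011227$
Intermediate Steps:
$U{\left(p \right)} = p^{2}$
$\frac{1}{-8911 + U{\left(-2 \right)}} = \frac{1}{-8911 + \left(-2\right)^{2}} = \frac{1}{-8911 + 4} = \frac{1}{-8907} = - \frac{1}{8907}$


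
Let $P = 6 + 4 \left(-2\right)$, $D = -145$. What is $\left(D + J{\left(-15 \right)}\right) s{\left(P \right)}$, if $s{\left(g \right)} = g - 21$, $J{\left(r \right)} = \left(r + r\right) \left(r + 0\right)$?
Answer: $-7015$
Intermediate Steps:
$J{\left(r \right)} = 2 r^{2}$ ($J{\left(r \right)} = 2 r r = 2 r^{2}$)
$P = -2$ ($P = 6 - 8 = -2$)
$s{\left(g \right)} = -21 + g$
$\left(D + J{\left(-15 \right)}\right) s{\left(P \right)} = \left(-145 + 2 \left(-15\right)^{2}\right) \left(-21 - 2\right) = \left(-145 + 2 \cdot 225\right) \left(-23\right) = \left(-145 + 450\right) \left(-23\right) = 305 \left(-23\right) = -7015$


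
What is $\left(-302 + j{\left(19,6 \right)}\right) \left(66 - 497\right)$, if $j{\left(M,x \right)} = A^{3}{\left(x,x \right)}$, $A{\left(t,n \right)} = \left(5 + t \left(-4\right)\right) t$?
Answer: $638675626$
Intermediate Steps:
$A{\left(t,n \right)} = t \left(5 - 4 t\right)$ ($A{\left(t,n \right)} = \left(5 - 4 t\right) t = t \left(5 - 4 t\right)$)
$j{\left(M,x \right)} = x^{3} \left(5 - 4 x\right)^{3}$ ($j{\left(M,x \right)} = \left(x \left(5 - 4 x\right)\right)^{3} = x^{3} \left(5 - 4 x\right)^{3}$)
$\left(-302 + j{\left(19,6 \right)}\right) \left(66 - 497\right) = \left(-302 - 6^{3} \left(-5 + 4 \cdot 6\right)^{3}\right) \left(66 - 497\right) = \left(-302 - 216 \left(-5 + 24\right)^{3}\right) \left(-431\right) = \left(-302 - 216 \cdot 19^{3}\right) \left(-431\right) = \left(-302 - 216 \cdot 6859\right) \left(-431\right) = \left(-302 - 1481544\right) \left(-431\right) = \left(-1481846\right) \left(-431\right) = 638675626$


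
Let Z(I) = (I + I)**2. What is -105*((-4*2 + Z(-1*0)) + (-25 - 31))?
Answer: 6720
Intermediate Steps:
Z(I) = 4*I**2 (Z(I) = (2*I)**2 = 4*I**2)
-105*((-4*2 + Z(-1*0)) + (-25 - 31)) = -105*((-4*2 + 4*(-1*0)**2) + (-25 - 31)) = -105*((-8 + 4*0**2) - 56) = -105*((-8 + 4*0) - 56) = -105*((-8 + 0) - 56) = -105*(-8 - 56) = -105*(-64) = 6720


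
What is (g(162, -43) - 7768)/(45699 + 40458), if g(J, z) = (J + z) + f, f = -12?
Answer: -7661/86157 ≈ -0.088919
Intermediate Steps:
g(J, z) = -12 + J + z (g(J, z) = (J + z) - 12 = -12 + J + z)
(g(162, -43) - 7768)/(45699 + 40458) = ((-12 + 162 - 43) - 7768)/(45699 + 40458) = (107 - 7768)/86157 = -7661*1/86157 = -7661/86157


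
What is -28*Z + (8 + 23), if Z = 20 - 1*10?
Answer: -249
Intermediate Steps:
Z = 10 (Z = 20 - 10 = 10)
-28*Z + (8 + 23) = -28*10 + (8 + 23) = -280 + 31 = -249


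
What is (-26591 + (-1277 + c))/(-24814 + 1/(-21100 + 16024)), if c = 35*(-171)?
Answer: 171837828/125955865 ≈ 1.3643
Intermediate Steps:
c = -5985
(-26591 + (-1277 + c))/(-24814 + 1/(-21100 + 16024)) = (-26591 + (-1277 - 5985))/(-24814 + 1/(-21100 + 16024)) = (-26591 - 7262)/(-24814 + 1/(-5076)) = -33853/(-24814 - 1/5076) = -33853/(-125955865/5076) = -33853*(-5076/125955865) = 171837828/125955865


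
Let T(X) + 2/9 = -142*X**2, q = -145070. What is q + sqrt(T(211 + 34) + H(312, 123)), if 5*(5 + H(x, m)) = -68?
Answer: -145070 + I*sqrt(1917802985)/15 ≈ -1.4507e+5 + 2919.5*I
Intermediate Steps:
H(x, m) = -93/5 (H(x, m) = -5 + (1/5)*(-68) = -5 - 68/5 = -93/5)
T(X) = -2/9 - 142*X**2
q + sqrt(T(211 + 34) + H(312, 123)) = -145070 + sqrt((-2/9 - 142*(211 + 34)**2) - 93/5) = -145070 + sqrt((-2/9 - 142*245**2) - 93/5) = -145070 + sqrt((-2/9 - 142*60025) - 93/5) = -145070 + sqrt((-2/9 - 8523550) - 93/5) = -145070 + sqrt(-76711952/9 - 93/5) = -145070 + sqrt(-383560597/45) = -145070 + I*sqrt(1917802985)/15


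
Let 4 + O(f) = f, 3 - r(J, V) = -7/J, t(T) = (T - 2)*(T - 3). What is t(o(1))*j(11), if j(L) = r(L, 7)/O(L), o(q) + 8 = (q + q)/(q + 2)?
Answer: 4960/99 ≈ 50.101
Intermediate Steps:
o(q) = -8 + 2*q/(2 + q) (o(q) = -8 + (q + q)/(q + 2) = -8 + (2*q)/(2 + q) = -8 + 2*q/(2 + q))
t(T) = (-3 + T)*(-2 + T) (t(T) = (-2 + T)*(-3 + T) = (-3 + T)*(-2 + T))
r(J, V) = 3 + 7/J (r(J, V) = 3 - (-7)/J = 3 + 7/J)
O(f) = -4 + f
j(L) = (3 + 7/L)/(-4 + L)
t(o(1))*j(11) = (6 + (2*(-8 - 3*1)/(2 + 1))² - 10*(-8 - 3*1)/(2 + 1))*((7 + 3*11)/(11*(-4 + 11))) = (6 + (2*(-8 - 3)/3)² - 10*(-8 - 3)/3)*((1/11)*(7 + 33)/7) = (6 + (2*(⅓)*(-11))² - 10*(-11)/3)*((1/11)*(⅐)*40) = (6 + (-22/3)² - 5*(-22/3))*(40/77) = (6 + 484/9 + 110/3)*(40/77) = (868/9)*(40/77) = 4960/99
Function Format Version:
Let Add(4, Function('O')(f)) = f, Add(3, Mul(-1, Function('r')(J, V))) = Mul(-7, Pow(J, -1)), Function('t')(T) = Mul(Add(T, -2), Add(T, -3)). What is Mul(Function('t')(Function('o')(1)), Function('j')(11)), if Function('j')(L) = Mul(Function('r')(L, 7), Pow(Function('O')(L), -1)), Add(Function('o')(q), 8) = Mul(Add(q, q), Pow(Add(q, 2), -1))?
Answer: Rational(4960, 99) ≈ 50.101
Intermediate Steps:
Function('o')(q) = Add(-8, Mul(2, q, Pow(Add(2, q), -1))) (Function('o')(q) = Add(-8, Mul(Add(q, q), Pow(Add(q, 2), -1))) = Add(-8, Mul(Mul(2, q), Pow(Add(2, q), -1))) = Add(-8, Mul(2, q, Pow(Add(2, q), -1))))
Function('t')(T) = Mul(Add(-3, T), Add(-2, T)) (Function('t')(T) = Mul(Add(-2, T), Add(-3, T)) = Mul(Add(-3, T), Add(-2, T)))
Function('r')(J, V) = Add(3, Mul(7, Pow(J, -1))) (Function('r')(J, V) = Add(3, Mul(-1, Mul(-7, Pow(J, -1)))) = Add(3, Mul(7, Pow(J, -1))))
Function('O')(f) = Add(-4, f)
Function('j')(L) = Mul(Pow(Add(-4, L), -1), Add(3, Mul(7, Pow(L, -1)))) (Function('j')(L) = Mul(Add(3, Mul(7, Pow(L, -1))), Pow(Add(-4, L), -1)) = Mul(Pow(Add(-4, L), -1), Add(3, Mul(7, Pow(L, -1)))))
Mul(Function('t')(Function('o')(1)), Function('j')(11)) = Mul(Add(6, Pow(Mul(2, Pow(Add(2, 1), -1), Add(-8, Mul(-3, 1))), 2), Mul(-5, Mul(2, Pow(Add(2, 1), -1), Add(-8, Mul(-3, 1))))), Mul(Pow(11, -1), Pow(Add(-4, 11), -1), Add(7, Mul(3, 11)))) = Mul(Add(6, Pow(Mul(2, Pow(3, -1), Add(-8, -3)), 2), Mul(-5, Mul(2, Pow(3, -1), Add(-8, -3)))), Mul(Rational(1, 11), Pow(7, -1), Add(7, 33))) = Mul(Add(6, Pow(Mul(2, Rational(1, 3), -11), 2), Mul(-5, Mul(2, Rational(1, 3), -11))), Mul(Rational(1, 11), Rational(1, 7), 40)) = Mul(Add(6, Pow(Rational(-22, 3), 2), Mul(-5, Rational(-22, 3))), Rational(40, 77)) = Mul(Add(6, Rational(484, 9), Rational(110, 3)), Rational(40, 77)) = Mul(Rational(868, 9), Rational(40, 77)) = Rational(4960, 99)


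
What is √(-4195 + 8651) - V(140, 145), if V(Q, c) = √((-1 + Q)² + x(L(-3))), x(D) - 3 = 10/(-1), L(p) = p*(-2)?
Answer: -3*√2146 + 2*√1114 ≈ -72.222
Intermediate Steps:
L(p) = -2*p
x(D) = -7 (x(D) = 3 + 10/(-1) = 3 + 10*(-1) = 3 - 10 = -7)
V(Q, c) = √(-7 + (-1 + Q)²) (V(Q, c) = √((-1 + Q)² - 7) = √(-7 + (-1 + Q)²))
√(-4195 + 8651) - V(140, 145) = √(-4195 + 8651) - √(-7 + (-1 + 140)²) = √4456 - √(-7 + 139²) = 2*√1114 - √(-7 + 19321) = 2*√1114 - √19314 = 2*√1114 - 3*√2146 = -3*√2146 + 2*√1114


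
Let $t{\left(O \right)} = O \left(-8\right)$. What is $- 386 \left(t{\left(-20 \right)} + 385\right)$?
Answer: $-210370$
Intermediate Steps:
$t{\left(O \right)} = - 8 O$
$- 386 \left(t{\left(-20 \right)} + 385\right) = - 386 \left(\left(-8\right) \left(-20\right) + 385\right) = - 386 \left(160 + 385\right) = \left(-386\right) 545 = -210370$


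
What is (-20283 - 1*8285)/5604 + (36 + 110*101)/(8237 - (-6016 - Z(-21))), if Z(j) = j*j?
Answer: -14888167/3431049 ≈ -4.3392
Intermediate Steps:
Z(j) = j²
(-20283 - 1*8285)/5604 + (36 + 110*101)/(8237 - (-6016 - Z(-21))) = (-20283 - 1*8285)/5604 + (36 + 110*101)/(8237 - (-6016 - 1*(-21)²)) = (-20283 - 8285)*(1/5604) + (36 + 11110)/(8237 - (-6016 - 1*441)) = -28568*1/5604 + 11146/(8237 - (-6016 - 441)) = -7142/1401 + 11146/(8237 - 1*(-6457)) = -7142/1401 + 11146/(8237 + 6457) = -7142/1401 + 11146/14694 = -7142/1401 + 11146*(1/14694) = -7142/1401 + 5573/7347 = -14888167/3431049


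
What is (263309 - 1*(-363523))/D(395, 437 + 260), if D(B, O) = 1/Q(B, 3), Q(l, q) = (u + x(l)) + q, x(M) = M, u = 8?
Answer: 254493792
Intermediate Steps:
Q(l, q) = 8 + l + q (Q(l, q) = (8 + l) + q = 8 + l + q)
D(B, O) = 1/(11 + B) (D(B, O) = 1/(8 + B + 3) = 1/(11 + B))
(263309 - 1*(-363523))/D(395, 437 + 260) = (263309 - 1*(-363523))/(1/(11 + 395)) = (263309 + 363523)/(1/406) = 626832/(1/406) = 626832*406 = 254493792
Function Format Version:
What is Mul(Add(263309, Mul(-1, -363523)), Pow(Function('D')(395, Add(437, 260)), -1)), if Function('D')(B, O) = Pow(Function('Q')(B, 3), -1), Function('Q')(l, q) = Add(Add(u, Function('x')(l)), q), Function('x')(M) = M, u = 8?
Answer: 254493792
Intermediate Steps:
Function('Q')(l, q) = Add(8, l, q) (Function('Q')(l, q) = Add(Add(8, l), q) = Add(8, l, q))
Function('D')(B, O) = Pow(Add(11, B), -1) (Function('D')(B, O) = Pow(Add(8, B, 3), -1) = Pow(Add(11, B), -1))
Mul(Add(263309, Mul(-1, -363523)), Pow(Function('D')(395, Add(437, 260)), -1)) = Mul(Add(263309, Mul(-1, -363523)), Pow(Pow(Add(11, 395), -1), -1)) = Mul(Add(263309, 363523), Pow(Pow(406, -1), -1)) = Mul(626832, Pow(Rational(1, 406), -1)) = Mul(626832, 406) = 254493792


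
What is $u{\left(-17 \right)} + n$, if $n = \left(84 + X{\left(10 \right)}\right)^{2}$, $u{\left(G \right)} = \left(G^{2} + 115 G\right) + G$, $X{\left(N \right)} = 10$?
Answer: $7153$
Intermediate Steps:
$u{\left(G \right)} = G^{2} + 116 G$
$n = 8836$ ($n = \left(84 + 10\right)^{2} = 94^{2} = 8836$)
$u{\left(-17 \right)} + n = - 17 \left(116 - 17\right) + 8836 = \left(-17\right) 99 + 8836 = -1683 + 8836 = 7153$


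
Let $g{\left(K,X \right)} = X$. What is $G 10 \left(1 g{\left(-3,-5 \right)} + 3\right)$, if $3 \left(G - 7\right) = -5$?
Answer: $- \frac{320}{3} \approx -106.67$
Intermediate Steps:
$G = \frac{16}{3}$ ($G = 7 + \frac{1}{3} \left(-5\right) = 7 - \frac{5}{3} = \frac{16}{3} \approx 5.3333$)
$G 10 \left(1 g{\left(-3,-5 \right)} + 3\right) = \frac{16}{3} \cdot 10 \left(1 \left(-5\right) + 3\right) = \frac{160 \left(-5 + 3\right)}{3} = \frac{160}{3} \left(-2\right) = - \frac{320}{3}$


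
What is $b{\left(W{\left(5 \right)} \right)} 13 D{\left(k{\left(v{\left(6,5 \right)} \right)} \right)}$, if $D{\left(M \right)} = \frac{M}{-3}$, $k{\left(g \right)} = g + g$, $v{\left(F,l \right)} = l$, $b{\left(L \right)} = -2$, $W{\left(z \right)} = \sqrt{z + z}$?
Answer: $\frac{260}{3} \approx 86.667$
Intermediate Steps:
$W{\left(z \right)} = \sqrt{2} \sqrt{z}$ ($W{\left(z \right)} = \sqrt{2 z} = \sqrt{2} \sqrt{z}$)
$k{\left(g \right)} = 2 g$
$D{\left(M \right)} = - \frac{M}{3}$ ($D{\left(M \right)} = M \left(- \frac{1}{3}\right) = - \frac{M}{3}$)
$b{\left(W{\left(5 \right)} \right)} 13 D{\left(k{\left(v{\left(6,5 \right)} \right)} \right)} = \left(-2\right) 13 \left(- \frac{2 \cdot 5}{3}\right) = - 26 \left(\left(- \frac{1}{3}\right) 10\right) = \left(-26\right) \left(- \frac{10}{3}\right) = \frac{260}{3}$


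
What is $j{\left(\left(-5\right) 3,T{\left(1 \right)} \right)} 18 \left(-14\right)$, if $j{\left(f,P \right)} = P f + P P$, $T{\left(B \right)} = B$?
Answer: $3528$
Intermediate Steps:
$j{\left(f,P \right)} = P^{2} + P f$ ($j{\left(f,P \right)} = P f + P^{2} = P^{2} + P f$)
$j{\left(\left(-5\right) 3,T{\left(1 \right)} \right)} 18 \left(-14\right) = 1 \left(1 - 15\right) 18 \left(-14\right) = 1 \left(-14\right) 18 \left(-14\right) = \left(-14\right) 18 \left(-14\right) = \left(-252\right) \left(-14\right) = 3528$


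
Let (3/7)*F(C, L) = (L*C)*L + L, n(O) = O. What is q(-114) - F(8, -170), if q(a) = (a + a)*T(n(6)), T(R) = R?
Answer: -540438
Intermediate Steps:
q(a) = 12*a (q(a) = (a + a)*6 = (2*a)*6 = 12*a)
F(C, L) = 7*L/3 + 7*C*L**2/3 (F(C, L) = 7*((L*C)*L + L)/3 = 7*((C*L)*L + L)/3 = 7*(C*L**2 + L)/3 = 7*(L + C*L**2)/3 = 7*L/3 + 7*C*L**2/3)
q(-114) - F(8, -170) = 12*(-114) - 7*(-170)*(1 + 8*(-170))/3 = -1368 - 7*(-170)*(1 - 1360)/3 = -1368 - 7*(-170)*(-1359)/3 = -1368 - 1*539070 = -1368 - 539070 = -540438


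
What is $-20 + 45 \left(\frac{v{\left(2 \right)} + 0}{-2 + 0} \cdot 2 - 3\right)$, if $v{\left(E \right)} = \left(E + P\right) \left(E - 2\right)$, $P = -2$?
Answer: $-155$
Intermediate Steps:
$v{\left(E \right)} = \left(-2 + E\right)^{2}$ ($v{\left(E \right)} = \left(E - 2\right) \left(E - 2\right) = \left(-2 + E\right) \left(-2 + E\right) = \left(-2 + E\right)^{2}$)
$-20 + 45 \left(\frac{v{\left(2 \right)} + 0}{-2 + 0} \cdot 2 - 3\right) = -20 + 45 \left(\frac{\left(4 + 2^{2} - 8\right) + 0}{-2 + 0} \cdot 2 - 3\right) = -20 + 45 \left(\frac{\left(4 + 4 - 8\right) + 0}{-2} \cdot 2 - 3\right) = -20 + 45 \left(\left(0 + 0\right) \left(- \frac{1}{2}\right) 2 - 3\right) = -20 + 45 \left(0 \left(- \frac{1}{2}\right) 2 - 3\right) = -20 + 45 \left(0 \cdot 2 - 3\right) = -20 + 45 \left(0 - 3\right) = -20 + 45 \left(-3\right) = -20 - 135 = -155$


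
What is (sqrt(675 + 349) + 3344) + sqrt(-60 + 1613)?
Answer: 3376 + sqrt(1553) ≈ 3415.4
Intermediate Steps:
(sqrt(675 + 349) + 3344) + sqrt(-60 + 1613) = (sqrt(1024) + 3344) + sqrt(1553) = (32 + 3344) + sqrt(1553) = 3376 + sqrt(1553)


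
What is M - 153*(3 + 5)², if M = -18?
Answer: -9810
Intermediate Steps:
M - 153*(3 + 5)² = -18 - 153*(3 + 5)² = -18 - 153*8² = -18 - 153*64 = -18 - 9792 = -9810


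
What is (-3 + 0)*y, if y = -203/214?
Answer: 609/214 ≈ 2.8458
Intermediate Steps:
y = -203/214 (y = -203*1/214 = -203/214 ≈ -0.94860)
(-3 + 0)*y = (-3 + 0)*(-203/214) = -3*(-203/214) = 609/214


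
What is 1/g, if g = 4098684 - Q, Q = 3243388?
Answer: 1/855296 ≈ 1.1692e-6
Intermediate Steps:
g = 855296 (g = 4098684 - 1*3243388 = 4098684 - 3243388 = 855296)
1/g = 1/855296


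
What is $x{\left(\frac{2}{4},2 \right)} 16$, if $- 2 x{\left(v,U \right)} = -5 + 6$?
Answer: $-8$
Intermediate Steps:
$x{\left(v,U \right)} = - \frac{1}{2}$ ($x{\left(v,U \right)} = - \frac{-5 + 6}{2} = \left(- \frac{1}{2}\right) 1 = - \frac{1}{2}$)
$x{\left(\frac{2}{4},2 \right)} 16 = \left(- \frac{1}{2}\right) 16 = -8$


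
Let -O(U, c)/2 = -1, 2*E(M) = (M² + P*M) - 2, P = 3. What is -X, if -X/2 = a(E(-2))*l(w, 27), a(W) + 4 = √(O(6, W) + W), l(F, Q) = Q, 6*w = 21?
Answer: -216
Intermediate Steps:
w = 7/2 (w = (⅙)*21 = 7/2 ≈ 3.5000)
E(M) = -1 + M²/2 + 3*M/2 (E(M) = ((M² + 3*M) - 2)/2 = (-2 + M² + 3*M)/2 = -1 + M²/2 + 3*M/2)
O(U, c) = 2 (O(U, c) = -2*(-1) = 2)
a(W) = -4 + √(2 + W)
X = 216 (X = -2*(-4 + √(2 + (-1 + (½)*(-2)² + (3/2)*(-2))))*27 = -2*(-4 + √(2 + (-1 + (½)*4 - 3)))*27 = -2*(-4 + √(2 + (-1 + 2 - 3)))*27 = -2*(-4 + √(2 - 2))*27 = -2*(-4 + √0)*27 = -2*(-4 + 0)*27 = -(-8)*27 = -2*(-108) = 216)
-X = -1*216 = -216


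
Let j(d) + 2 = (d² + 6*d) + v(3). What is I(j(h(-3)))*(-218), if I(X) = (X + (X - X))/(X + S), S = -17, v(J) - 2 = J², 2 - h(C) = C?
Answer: -13952/47 ≈ -296.85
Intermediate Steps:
h(C) = 2 - C
v(J) = 2 + J²
j(d) = 9 + d² + 6*d (j(d) = -2 + ((d² + 6*d) + (2 + 3²)) = -2 + ((d² + 6*d) + (2 + 9)) = -2 + ((d² + 6*d) + 11) = -2 + (11 + d² + 6*d) = 9 + d² + 6*d)
I(X) = X/(-17 + X) (I(X) = (X + (X - X))/(X - 17) = (X + 0)/(-17 + X) = X/(-17 + X))
I(j(h(-3)))*(-218) = ((9 + (2 - 1*(-3))² + 6*(2 - 1*(-3)))/(-17 + (9 + (2 - 1*(-3))² + 6*(2 - 1*(-3)))))*(-218) = ((9 + (2 + 3)² + 6*(2 + 3))/(-17 + (9 + (2 + 3)² + 6*(2 + 3))))*(-218) = ((9 + 5² + 6*5)/(-17 + (9 + 5² + 6*5)))*(-218) = ((9 + 25 + 30)/(-17 + (9 + 25 + 30)))*(-218) = (64/(-17 + 64))*(-218) = (64/47)*(-218) = -13952/47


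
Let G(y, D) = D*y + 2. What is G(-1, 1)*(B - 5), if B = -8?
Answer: -13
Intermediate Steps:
G(y, D) = 2 + D*y
G(-1, 1)*(B - 5) = (2 + 1*(-1))*(-8 - 5) = (2 - 1)*(-13) = 1*(-13) = -13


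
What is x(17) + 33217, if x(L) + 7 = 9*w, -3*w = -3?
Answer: 33219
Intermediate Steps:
w = 1 (w = -⅓*(-3) = 1)
x(L) = 2 (x(L) = -7 + 9*1 = -7 + 9 = 2)
x(17) + 33217 = 2 + 33217 = 33219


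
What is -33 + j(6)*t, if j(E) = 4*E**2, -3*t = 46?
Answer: -2241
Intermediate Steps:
t = -46/3 (t = -1/3*46 = -46/3 ≈ -15.333)
-33 + j(6)*t = -33 + (4*6**2)*(-46/3) = -33 + (4*36)*(-46/3) = -33 + 144*(-46/3) = -33 - 2208 = -2241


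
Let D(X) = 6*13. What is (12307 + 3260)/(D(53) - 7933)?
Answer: -15567/7855 ≈ -1.9818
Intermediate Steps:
D(X) = 78
(12307 + 3260)/(D(53) - 7933) = (12307 + 3260)/(78 - 7933) = 15567/(-7855) = 15567*(-1/7855) = -15567/7855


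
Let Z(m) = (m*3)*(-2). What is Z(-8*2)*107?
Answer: 10272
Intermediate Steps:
Z(m) = -6*m (Z(m) = (3*m)*(-2) = -6*m)
Z(-8*2)*107 = -(-48)*2*107 = -6*(-16)*107 = 96*107 = 10272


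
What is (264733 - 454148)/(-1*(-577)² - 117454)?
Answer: 189415/450383 ≈ 0.42056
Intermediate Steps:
(264733 - 454148)/(-1*(-577)² - 117454) = -189415/(-1*332929 - 117454) = -189415/(-332929 - 117454) = -189415/(-450383) = -189415*(-1/450383) = 189415/450383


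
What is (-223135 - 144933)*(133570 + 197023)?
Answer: -121680704324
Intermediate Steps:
(-223135 - 144933)*(133570 + 197023) = -368068*330593 = -121680704324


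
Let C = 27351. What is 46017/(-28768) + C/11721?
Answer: 82489437/112396576 ≈ 0.73391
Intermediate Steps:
46017/(-28768) + C/11721 = 46017/(-28768) + 27351/11721 = 46017*(-1/28768) + 27351*(1/11721) = -46017/28768 + 9117/3907 = 82489437/112396576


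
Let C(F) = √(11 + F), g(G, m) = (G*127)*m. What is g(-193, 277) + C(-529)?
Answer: -6789547 + I*√518 ≈ -6.7895e+6 + 22.76*I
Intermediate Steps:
g(G, m) = 127*G*m (g(G, m) = (127*G)*m = 127*G*m)
g(-193, 277) + C(-529) = 127*(-193)*277 + √(11 - 529) = -6789547 + √(-518) = -6789547 + I*√518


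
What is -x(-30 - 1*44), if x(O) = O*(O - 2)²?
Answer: 427424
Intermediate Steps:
x(O) = O*(-2 + O)²
-x(-30 - 1*44) = -(-30 - 1*44)*(-2 + (-30 - 1*44))² = -(-30 - 44)*(-2 + (-30 - 44))² = -(-74)*(-2 - 74)² = -(-74)*(-76)² = -(-74)*5776 = -1*(-427424) = 427424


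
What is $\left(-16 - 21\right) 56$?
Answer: $-2072$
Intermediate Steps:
$\left(-16 - 21\right) 56 = \left(-37\right) 56 = -2072$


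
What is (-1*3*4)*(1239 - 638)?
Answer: -7212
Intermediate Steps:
(-1*3*4)*(1239 - 638) = -3*4*601 = -12*601 = -7212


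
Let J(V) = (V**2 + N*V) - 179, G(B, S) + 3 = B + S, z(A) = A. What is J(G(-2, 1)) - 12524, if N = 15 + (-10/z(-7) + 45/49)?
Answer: -625063/49 ≈ -12756.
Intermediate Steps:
G(B, S) = -3 + B + S (G(B, S) = -3 + (B + S) = -3 + B + S)
N = 850/49 (N = 15 + (-10/(-7) + 45/49) = 15 + (-10*(-1/7) + 45*(1/49)) = 15 + (10/7 + 45/49) = 15 + 115/49 = 850/49 ≈ 17.347)
J(V) = -179 + V**2 + 850*V/49 (J(V) = (V**2 + 850*V/49) - 179 = -179 + V**2 + 850*V/49)
J(G(-2, 1)) - 12524 = (-179 + (-3 - 2 + 1)**2 + 850*(-3 - 2 + 1)/49) - 12524 = (-179 + (-4)**2 + (850/49)*(-4)) - 12524 = (-179 + 16 - 3400/49) - 12524 = -11387/49 - 12524 = -625063/49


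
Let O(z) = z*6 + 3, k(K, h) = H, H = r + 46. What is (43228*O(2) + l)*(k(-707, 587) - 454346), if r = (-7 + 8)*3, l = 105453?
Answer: -342482242281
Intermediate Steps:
r = 3 (r = 1*3 = 3)
H = 49 (H = 3 + 46 = 49)
k(K, h) = 49
O(z) = 3 + 6*z (O(z) = 6*z + 3 = 3 + 6*z)
(43228*O(2) + l)*(k(-707, 587) - 454346) = (43228*(3 + 6*2) + 105453)*(49 - 454346) = (43228*(3 + 12) + 105453)*(-454297) = (43228*15 + 105453)*(-454297) = (648420 + 105453)*(-454297) = 753873*(-454297) = -342482242281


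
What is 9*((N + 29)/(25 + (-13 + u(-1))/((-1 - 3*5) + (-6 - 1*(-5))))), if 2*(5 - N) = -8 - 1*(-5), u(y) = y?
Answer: 10863/878 ≈ 12.372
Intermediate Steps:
N = 13/2 (N = 5 - (-8 - 1*(-5))/2 = 5 - (-8 + 5)/2 = 5 - 1/2*(-3) = 5 + 3/2 = 13/2 ≈ 6.5000)
9*((N + 29)/(25 + (-13 + u(-1))/((-1 - 3*5) + (-6 - 1*(-5))))) = 9*((13/2 + 29)/(25 + (-13 - 1)/((-1 - 3*5) + (-6 - 1*(-5))))) = 9*(71/(2*(25 - 14/((-1 - 15) + (-6 + 5))))) = 9*(71/(2*(25 - 14/(-16 - 1)))) = 9*(71/(2*(25 - 14/(-17)))) = 9*(71/(2*(25 - 14*(-1/17)))) = 9*(71/(2*(25 + 14/17))) = 9*(71/(2*(439/17))) = 9*((71/2)*(17/439)) = 9*(1207/878) = 10863/878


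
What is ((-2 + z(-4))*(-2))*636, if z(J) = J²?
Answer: -17808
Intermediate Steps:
((-2 + z(-4))*(-2))*636 = ((-2 + (-4)²)*(-2))*636 = ((-2 + 16)*(-2))*636 = (14*(-2))*636 = -28*636 = -17808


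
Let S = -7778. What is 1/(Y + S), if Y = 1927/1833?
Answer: -39/303301 ≈ -0.00012859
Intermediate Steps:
Y = 41/39 (Y = 1927*(1/1833) = 41/39 ≈ 1.0513)
1/(Y + S) = 1/(41/39 - 7778) = 1/(-303301/39) = -39/303301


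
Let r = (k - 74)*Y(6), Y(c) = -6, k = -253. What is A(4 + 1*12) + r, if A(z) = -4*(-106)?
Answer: 2386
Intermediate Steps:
r = 1962 (r = (-253 - 74)*(-6) = -327*(-6) = 1962)
A(z) = 424
A(4 + 1*12) + r = 424 + 1962 = 2386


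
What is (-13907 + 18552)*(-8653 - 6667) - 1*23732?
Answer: -71185132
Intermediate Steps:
(-13907 + 18552)*(-8653 - 6667) - 1*23732 = 4645*(-15320) - 23732 = -71161400 - 23732 = -71185132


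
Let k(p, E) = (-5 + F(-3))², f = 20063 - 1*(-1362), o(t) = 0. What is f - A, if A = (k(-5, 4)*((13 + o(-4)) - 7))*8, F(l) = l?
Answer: 18353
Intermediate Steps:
f = 21425 (f = 20063 + 1362 = 21425)
k(p, E) = 64 (k(p, E) = (-5 - 3)² = (-8)² = 64)
A = 3072 (A = (64*((13 + 0) - 7))*8 = (64*(13 - 7))*8 = (64*6)*8 = 384*8 = 3072)
f - A = 21425 - 1*3072 = 21425 - 3072 = 18353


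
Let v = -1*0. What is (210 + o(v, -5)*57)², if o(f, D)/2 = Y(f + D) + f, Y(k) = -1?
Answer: 9216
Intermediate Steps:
v = 0
o(f, D) = -2 + 2*f (o(f, D) = 2*(-1 + f) = -2 + 2*f)
(210 + o(v, -5)*57)² = (210 + (-2 + 2*0)*57)² = (210 + (-2 + 0)*57)² = (210 - 2*57)² = (210 - 114)² = 96² = 9216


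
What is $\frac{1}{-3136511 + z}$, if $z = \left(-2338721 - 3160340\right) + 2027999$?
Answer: $- \frac{1}{6607573} \approx -1.5134 \cdot 10^{-7}$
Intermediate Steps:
$z = -3471062$ ($z = -5499061 + 2027999 = -3471062$)
$\frac{1}{-3136511 + z} = \frac{1}{-3136511 - 3471062} = \frac{1}{-6607573} = - \frac{1}{6607573}$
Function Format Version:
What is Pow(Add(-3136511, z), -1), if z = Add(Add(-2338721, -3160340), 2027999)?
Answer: Rational(-1, 6607573) ≈ -1.5134e-7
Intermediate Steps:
z = -3471062 (z = Add(-5499061, 2027999) = -3471062)
Pow(Add(-3136511, z), -1) = Pow(Add(-3136511, -3471062), -1) = Pow(-6607573, -1) = Rational(-1, 6607573)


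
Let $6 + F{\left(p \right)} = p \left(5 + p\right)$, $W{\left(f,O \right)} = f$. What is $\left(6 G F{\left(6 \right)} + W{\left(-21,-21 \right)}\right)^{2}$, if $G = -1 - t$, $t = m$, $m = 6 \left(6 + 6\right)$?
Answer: $691742601$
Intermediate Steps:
$m = 72$ ($m = 6 \cdot 12 = 72$)
$t = 72$
$F{\left(p \right)} = -6 + p \left(5 + p\right)$
$G = -73$ ($G = -1 - 72 = -73$)
$\left(6 G F{\left(6 \right)} + W{\left(-21,-21 \right)}\right)^{2} = \left(6 \left(-73\right) \left(-6 + 6^{2} + 5 \cdot 6\right) - 21\right)^{2} = \left(- 438 \left(-6 + 36 + 30\right) - 21\right)^{2} = \left(\left(-438\right) 60 - 21\right)^{2} = \left(-26280 - 21\right)^{2} = \left(-26301\right)^{2} = 691742601$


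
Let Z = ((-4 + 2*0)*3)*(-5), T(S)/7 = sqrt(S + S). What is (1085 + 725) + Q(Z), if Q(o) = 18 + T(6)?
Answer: 1828 + 14*sqrt(3) ≈ 1852.2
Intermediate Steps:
T(S) = 7*sqrt(2)*sqrt(S) (T(S) = 7*sqrt(S + S) = 7*sqrt(2*S) = 7*(sqrt(2)*sqrt(S)) = 7*sqrt(2)*sqrt(S))
Z = 60 (Z = ((-4 + 0)*3)*(-5) = -4*3*(-5) = -12*(-5) = 60)
Q(o) = 18 + 14*sqrt(3) (Q(o) = 18 + 7*sqrt(2)*sqrt(6) = 18 + 14*sqrt(3))
(1085 + 725) + Q(Z) = (1085 + 725) + (18 + 14*sqrt(3)) = 1810 + (18 + 14*sqrt(3)) = 1828 + 14*sqrt(3)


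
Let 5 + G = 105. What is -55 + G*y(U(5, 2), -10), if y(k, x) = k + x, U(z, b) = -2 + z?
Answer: -755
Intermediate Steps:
G = 100 (G = -5 + 105 = 100)
-55 + G*y(U(5, 2), -10) = -55 + 100*((-2 + 5) - 10) = -55 + 100*(3 - 10) = -55 + 100*(-7) = -55 - 700 = -755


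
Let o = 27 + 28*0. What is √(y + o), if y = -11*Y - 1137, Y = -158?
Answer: 2*√157 ≈ 25.060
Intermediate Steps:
o = 27 (o = 27 + 0 = 27)
y = 601 (y = -11*(-158) - 1137 = 1738 - 1137 = 601)
√(y + o) = √(601 + 27) = √628 = 2*√157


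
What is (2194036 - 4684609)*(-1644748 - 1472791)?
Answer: 7764458459847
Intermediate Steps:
(2194036 - 4684609)*(-1644748 - 1472791) = -2490573*(-3117539) = 7764458459847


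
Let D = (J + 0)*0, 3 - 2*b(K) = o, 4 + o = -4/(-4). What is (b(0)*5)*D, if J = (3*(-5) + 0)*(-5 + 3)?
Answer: 0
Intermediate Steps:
J = 30 (J = (-15 + 0)*(-2) = -15*(-2) = 30)
o = -3 (o = -4 - 4/(-4) = -4 - 4*(-¼) = -4 + 1 = -3)
b(K) = 3 (b(K) = 3/2 - ½*(-3) = 3/2 + 3/2 = 3)
D = 0 (D = (30 + 0)*0 = 30*0 = 0)
(b(0)*5)*D = (3*5)*0 = 15*0 = 0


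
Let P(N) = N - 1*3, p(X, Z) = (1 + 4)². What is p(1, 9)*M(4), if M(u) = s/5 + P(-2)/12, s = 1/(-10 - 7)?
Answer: -2185/204 ≈ -10.711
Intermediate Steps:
p(X, Z) = 25 (p(X, Z) = 5² = 25)
P(N) = -3 + N (P(N) = N - 3 = -3 + N)
s = -1/17 (s = 1/(-17) = -1/17 ≈ -0.058824)
M(u) = -437/1020 (M(u) = -1/17/5 + (-3 - 2)/12 = -1/17*⅕ - 5*1/12 = -1/85 - 5/12 = -437/1020)
p(1, 9)*M(4) = 25*(-437/1020) = -2185/204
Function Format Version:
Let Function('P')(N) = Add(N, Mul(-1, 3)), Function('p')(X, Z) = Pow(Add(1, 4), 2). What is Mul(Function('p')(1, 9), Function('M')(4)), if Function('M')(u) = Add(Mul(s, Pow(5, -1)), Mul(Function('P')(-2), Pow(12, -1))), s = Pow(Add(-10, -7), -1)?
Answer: Rational(-2185, 204) ≈ -10.711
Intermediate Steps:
Function('p')(X, Z) = 25 (Function('p')(X, Z) = Pow(5, 2) = 25)
Function('P')(N) = Add(-3, N) (Function('P')(N) = Add(N, -3) = Add(-3, N))
s = Rational(-1, 17) (s = Pow(-17, -1) = Rational(-1, 17) ≈ -0.058824)
Function('M')(u) = Rational(-437, 1020) (Function('M')(u) = Add(Mul(Rational(-1, 17), Pow(5, -1)), Mul(Add(-3, -2), Pow(12, -1))) = Add(Mul(Rational(-1, 17), Rational(1, 5)), Mul(-5, Rational(1, 12))) = Add(Rational(-1, 85), Rational(-5, 12)) = Rational(-437, 1020))
Mul(Function('p')(1, 9), Function('M')(4)) = Mul(25, Rational(-437, 1020)) = Rational(-2185, 204)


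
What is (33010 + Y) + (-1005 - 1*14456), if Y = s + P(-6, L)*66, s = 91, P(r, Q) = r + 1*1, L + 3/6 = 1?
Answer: 17310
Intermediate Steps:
L = ½ (L = -½ + 1 = ½ ≈ 0.50000)
P(r, Q) = 1 + r (P(r, Q) = r + 1 = 1 + r)
Y = -239 (Y = 91 + (1 - 6)*66 = 91 - 5*66 = 91 - 330 = -239)
(33010 + Y) + (-1005 - 1*14456) = (33010 - 239) + (-1005 - 1*14456) = 32771 + (-1005 - 14456) = 32771 - 15461 = 17310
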